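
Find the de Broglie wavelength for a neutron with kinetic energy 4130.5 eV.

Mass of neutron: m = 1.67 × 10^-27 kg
4.46 × 10^-13 m

Using λ = h/√(2mKE):

First convert KE to Joules: KE = 4130.5 eV = 6.618 × 10^-16 J

λ = h/√(2mKE)
λ = (6.626 × 10^-34 J·s) / √(2 × 1.67 × 10^-27 kg × 6.618 × 10^-16 J)
λ = 4.46 × 10^-13 m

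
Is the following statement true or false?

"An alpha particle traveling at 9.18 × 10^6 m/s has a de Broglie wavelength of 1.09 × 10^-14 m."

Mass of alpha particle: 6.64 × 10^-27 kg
True

The claim is correct.

Using λ = h/(mv):
λ = (6.626 × 10^-34 J·s) / (6.64 × 10^-27 kg × 9.18 × 10^6 m/s)
λ = 1.09 × 10^-14 m

This matches the claimed value.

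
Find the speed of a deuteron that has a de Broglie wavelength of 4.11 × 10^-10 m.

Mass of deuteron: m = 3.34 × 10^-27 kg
4.83 × 10^2 m/s

From the de Broglie relation λ = h/(mv), we solve for v:

v = h/(mλ)
v = (6.626 × 10^-34 J·s) / (3.34 × 10^-27 kg × 4.11 × 10^-10 m)
v = 4.83 × 10^2 m/s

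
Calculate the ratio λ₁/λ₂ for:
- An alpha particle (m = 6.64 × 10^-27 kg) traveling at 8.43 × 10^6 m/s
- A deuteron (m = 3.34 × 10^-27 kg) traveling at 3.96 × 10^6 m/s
λ₁/λ₂ = 0.236

Using λ = h/(mv):

λ₁ = h/(m₁v₁) = 1.18 × 10^-14 m
λ₂ = h/(m₂v₂) = 5.01 × 10^-14 m

Ratio λ₁/λ₂ = (m₂v₂)/(m₁v₁)
         = (3.34 × 10^-27 kg × 3.96 × 10^6 m/s) / (6.64 × 10^-27 kg × 8.43 × 10^6 m/s)
         = 0.236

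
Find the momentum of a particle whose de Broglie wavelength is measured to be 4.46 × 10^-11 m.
1.49 × 10^-23 kg·m/s

From the de Broglie relation λ = h/p, we solve for p:

p = h/λ
p = (6.626 × 10^-34 J·s) / (4.46 × 10^-11 m)
p = 1.49 × 10^-23 kg·m/s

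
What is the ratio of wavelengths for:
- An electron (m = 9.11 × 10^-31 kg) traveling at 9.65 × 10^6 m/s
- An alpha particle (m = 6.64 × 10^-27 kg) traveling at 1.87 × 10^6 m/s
λ₁/λ₂ = 1.41 × 10^3

Using λ = h/(mv):

λ₁ = h/(m₁v₁) = 7.54 × 10^-11 m
λ₂ = h/(m₂v₂) = 5.34 × 10^-14 m

Ratio λ₁/λ₂ = (m₂v₂)/(m₁v₁)
         = (6.64 × 10^-27 kg × 1.87 × 10^6 m/s) / (9.11 × 10^-31 kg × 9.65 × 10^6 m/s)
         = 1.41 × 10^3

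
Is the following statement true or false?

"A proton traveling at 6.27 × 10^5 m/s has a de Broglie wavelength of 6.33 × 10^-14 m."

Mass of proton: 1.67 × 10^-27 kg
False

The claim is incorrect.

Using λ = h/(mv):
λ = (6.626 × 10^-34 J·s) / (1.67 × 10^-27 kg × 6.27 × 10^5 m/s)
λ = 6.33 × 10^-13 m

The actual wavelength differs from the claimed 6.33 × 10^-14 m.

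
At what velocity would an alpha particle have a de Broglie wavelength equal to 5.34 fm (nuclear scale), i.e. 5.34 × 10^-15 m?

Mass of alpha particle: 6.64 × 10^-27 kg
1.87 × 10^7 m/s

From λ = h/(mv), solve for v:

v = h/(mλ)
v = (6.626 × 10^-34 J·s) / (6.64 × 10^-27 kg × 5.34 × 10^-15 m)
v = 1.87 × 10^7 m/s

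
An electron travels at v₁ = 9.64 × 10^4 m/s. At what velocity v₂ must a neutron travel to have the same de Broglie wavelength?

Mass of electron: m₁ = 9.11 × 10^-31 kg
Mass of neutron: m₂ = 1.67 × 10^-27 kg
v₂ = 5.26 × 10^1 m/s

For equal de Broglie wavelengths: λ₁ = λ₂

h/(m₁v₁) = h/(m₂v₂)
m₁v₁ = m₂v₂
v₂ = v₁ · (m₁/m₂)

v₂ = 9.64 × 10^4 m/s × (9.11 × 10^-31 kg / 1.67 × 10^-27 kg)
v₂ = 5.26 × 10^1 m/s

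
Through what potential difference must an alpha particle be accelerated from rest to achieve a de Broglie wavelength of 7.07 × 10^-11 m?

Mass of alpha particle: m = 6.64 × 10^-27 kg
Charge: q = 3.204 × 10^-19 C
2.06 × 10^-2 V

From λ = h/√(2mqV), we solve for V:

λ² = h²/(2mqV)
V = h²/(2mqλ²)
V = (6.626 × 10^-34 J·s)² / (2 × 6.64 × 10^-27 kg × 3.204 × 10^-19 C × (7.07 × 10^-11 m)²)
V = 2.06 × 10^-2 V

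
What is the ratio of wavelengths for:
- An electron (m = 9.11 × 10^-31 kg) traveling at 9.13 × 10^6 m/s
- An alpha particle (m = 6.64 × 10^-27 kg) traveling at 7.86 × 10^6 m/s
λ₁/λ₂ = 6.27 × 10^3

Using λ = h/(mv):

λ₁ = h/(m₁v₁) = 7.97 × 10^-11 m
λ₂ = h/(m₂v₂) = 1.27 × 10^-14 m

Ratio λ₁/λ₂ = (m₂v₂)/(m₁v₁)
         = (6.64 × 10^-27 kg × 7.86 × 10^6 m/s) / (9.11 × 10^-31 kg × 9.13 × 10^6 m/s)
         = 6.27 × 10^3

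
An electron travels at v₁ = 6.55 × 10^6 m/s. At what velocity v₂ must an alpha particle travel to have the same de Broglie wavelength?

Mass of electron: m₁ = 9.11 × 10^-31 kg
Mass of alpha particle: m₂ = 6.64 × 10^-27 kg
v₂ = 8.99 × 10^2 m/s

For equal de Broglie wavelengths: λ₁ = λ₂

h/(m₁v₁) = h/(m₂v₂)
m₁v₁ = m₂v₂
v₂ = v₁ · (m₁/m₂)

v₂ = 6.55 × 10^6 m/s × (9.11 × 10^-31 kg / 6.64 × 10^-27 kg)
v₂ = 8.99 × 10^2 m/s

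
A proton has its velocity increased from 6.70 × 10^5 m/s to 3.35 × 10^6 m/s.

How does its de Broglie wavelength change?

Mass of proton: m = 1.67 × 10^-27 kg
The wavelength decreases by a factor of 5.

Using λ = h/(mv):

Initial wavelength: λ₁ = h/(mv₁) = 5.92 × 10^-13 m
Final wavelength: λ₂ = h/(mv₂) = 1.18 × 10^-13 m

Since λ ∝ 1/v, when velocity increases by a factor of 5, the wavelength decreases by a factor of 5.

λ₂/λ₁ = v₁/v₂ = 1/5

The wavelength decreases by a factor of 5.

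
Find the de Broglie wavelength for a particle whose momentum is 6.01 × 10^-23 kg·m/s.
1.10 × 10^-11 m

Using the de Broglie relation λ = h/p:

λ = h/p
λ = (6.626 × 10^-34 J·s) / (6.01 × 10^-23 kg·m/s)
λ = 1.10 × 10^-11 m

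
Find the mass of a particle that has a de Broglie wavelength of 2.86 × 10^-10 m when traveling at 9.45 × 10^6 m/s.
2.45 × 10^-31 kg

From the de Broglie relation λ = h/(mv), we solve for m:

m = h/(λv)
m = (6.626 × 10^-34 J·s) / (2.86 × 10^-10 m × 9.45 × 10^6 m/s)
m = 2.45 × 10^-31 kg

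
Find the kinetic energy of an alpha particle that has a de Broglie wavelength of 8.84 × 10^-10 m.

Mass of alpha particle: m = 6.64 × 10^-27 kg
4.23 × 10^-23 J (or 2.64 × 10^-4 eV)

From λ = h/√(2mKE), we solve for KE:

λ² = h²/(2mKE)
KE = h²/(2mλ²)
KE = (6.626 × 10^-34 J·s)² / (2 × 6.64 × 10^-27 kg × (8.84 × 10^-10 m)²)
KE = 4.23 × 10^-23 J
KE = 2.64 × 10^-4 eV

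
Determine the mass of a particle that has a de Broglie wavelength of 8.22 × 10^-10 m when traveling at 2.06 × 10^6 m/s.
3.91 × 10^-31 kg

From the de Broglie relation λ = h/(mv), we solve for m:

m = h/(λv)
m = (6.626 × 10^-34 J·s) / (8.22 × 10^-10 m × 2.06 × 10^6 m/s)
m = 3.91 × 10^-31 kg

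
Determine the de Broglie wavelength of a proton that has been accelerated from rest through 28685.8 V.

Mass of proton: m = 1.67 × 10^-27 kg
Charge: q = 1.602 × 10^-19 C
1.69 × 10^-13 m

When a particle is accelerated through voltage V, it gains kinetic energy KE = qV.

The de Broglie wavelength is then λ = h/√(2mqV):

λ = h/√(2mqV)
λ = (6.626 × 10^-34 J·s) / √(2 × 1.67 × 10^-27 kg × 1.602 × 10^-19 C × 28685.8 V)
λ = 1.69 × 10^-13 m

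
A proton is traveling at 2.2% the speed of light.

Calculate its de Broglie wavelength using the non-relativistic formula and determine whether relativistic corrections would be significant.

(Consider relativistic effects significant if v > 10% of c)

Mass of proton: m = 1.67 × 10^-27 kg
No, relativistic corrections are not needed.

Using the non-relativistic de Broglie formula λ = h/(mv):

v = 2.2% × c = 6.595 × 10^6 m/s

λ = h/(mv)
λ = (6.626 × 10^-34 J·s) / (1.67 × 10^-27 kg × 6.595 × 10^6 m/s)
λ = 6.02 × 10^-14 m

Since v = 2.2% of c < 10% of c, relativistic corrections are NOT significant and this non-relativistic result is a good approximation.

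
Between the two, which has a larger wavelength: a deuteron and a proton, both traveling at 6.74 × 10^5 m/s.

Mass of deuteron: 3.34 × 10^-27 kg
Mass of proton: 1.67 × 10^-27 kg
The proton has the longer wavelength.

Using λ = h/(mv), since both particles have the same velocity, the wavelength depends only on mass.

For deuteron: λ₁ = h/(m₁v) = 2.94 × 10^-13 m
For proton: λ₂ = h/(m₂v) = 5.89 × 10^-13 m

Since λ ∝ 1/m at constant velocity, the lighter particle has the longer wavelength.

The proton has the longer de Broglie wavelength.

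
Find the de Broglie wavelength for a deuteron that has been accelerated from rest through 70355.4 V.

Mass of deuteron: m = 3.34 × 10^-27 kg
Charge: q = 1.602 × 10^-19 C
7.64 × 10^-14 m

When a particle is accelerated through voltage V, it gains kinetic energy KE = qV.

The de Broglie wavelength is then λ = h/√(2mqV):

λ = h/√(2mqV)
λ = (6.626 × 10^-34 J·s) / √(2 × 3.34 × 10^-27 kg × 1.602 × 10^-19 C × 70355.4 V)
λ = 7.64 × 10^-14 m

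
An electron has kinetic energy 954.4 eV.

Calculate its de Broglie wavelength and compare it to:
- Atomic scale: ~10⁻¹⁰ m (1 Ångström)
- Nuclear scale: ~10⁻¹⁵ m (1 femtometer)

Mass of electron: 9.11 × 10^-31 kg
λ = 3.97 × 10^-11 m, which is between nuclear and atomic scales.

Using λ = h/√(2mKE):

KE = 954.4 eV = 1.529 × 10^-16 J

λ = h/√(2mKE)
λ = (6.626 × 10^-34 J·s) / √(2 × 9.11 × 10^-31 kg × 1.529 × 10^-16 J)
λ = 3.97 × 10^-11 m

Comparison:
- Atomic scale (10⁻¹⁰ m): λ is 0.4× this size
- Nuclear scale (10⁻¹⁵ m): λ is 4e+04× this size

The wavelength is between nuclear and atomic scales.

This wavelength is appropriate for probing atomic structure but too large for nuclear physics experiments.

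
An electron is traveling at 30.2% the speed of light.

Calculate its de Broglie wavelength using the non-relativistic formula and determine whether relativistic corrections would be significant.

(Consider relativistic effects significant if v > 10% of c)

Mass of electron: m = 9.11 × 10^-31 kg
Yes, relativistic corrections are needed.

Using the non-relativistic de Broglie formula λ = h/(mv):

v = 30.2% × c = 9.054 × 10^7 m/s

λ = h/(mv)
λ = (6.626 × 10^-34 J·s) / (9.11 × 10^-31 kg × 9.054 × 10^7 m/s)
λ = 8.03 × 10^-12 m

Since v = 30.2% of c > 10% of c, relativistic corrections ARE significant and the actual wavelength would differ from this non-relativistic estimate.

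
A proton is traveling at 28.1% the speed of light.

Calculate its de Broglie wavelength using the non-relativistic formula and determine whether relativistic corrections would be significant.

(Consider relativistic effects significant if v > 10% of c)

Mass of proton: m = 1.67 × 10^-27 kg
Yes, relativistic corrections are needed.

Using the non-relativistic de Broglie formula λ = h/(mv):

v = 28.1% × c = 8.424 × 10^7 m/s

λ = h/(mv)
λ = (6.626 × 10^-34 J·s) / (1.67 × 10^-27 kg × 8.424 × 10^7 m/s)
λ = 4.71 × 10^-15 m

Since v = 28.1% of c > 10% of c, relativistic corrections ARE significant and the actual wavelength would differ from this non-relativistic estimate.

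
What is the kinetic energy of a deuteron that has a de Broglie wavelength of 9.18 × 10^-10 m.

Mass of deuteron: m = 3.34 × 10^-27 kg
7.80 × 10^-23 J (or 4.87 × 10^-4 eV)

From λ = h/√(2mKE), we solve for KE:

λ² = h²/(2mKE)
KE = h²/(2mλ²)
KE = (6.626 × 10^-34 J·s)² / (2 × 3.34 × 10^-27 kg × (9.18 × 10^-10 m)²)
KE = 7.80 × 10^-23 J
KE = 4.87 × 10^-4 eV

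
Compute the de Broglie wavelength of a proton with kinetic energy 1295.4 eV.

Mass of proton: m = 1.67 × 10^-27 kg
7.96 × 10^-13 m

Using λ = h/√(2mKE):

First convert KE to Joules: KE = 1295.4 eV = 2.075 × 10^-16 J

λ = h/√(2mKE)
λ = (6.626 × 10^-34 J·s) / √(2 × 1.67 × 10^-27 kg × 2.075 × 10^-16 J)
λ = 7.96 × 10^-13 m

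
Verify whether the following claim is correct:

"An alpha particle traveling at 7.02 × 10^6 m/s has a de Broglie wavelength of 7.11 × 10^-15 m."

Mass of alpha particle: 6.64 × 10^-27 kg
False

The claim is incorrect.

Using λ = h/(mv):
λ = (6.626 × 10^-34 J·s) / (6.64 × 10^-27 kg × 7.02 × 10^6 m/s)
λ = 1.42 × 10^-14 m

The actual wavelength differs from the claimed 7.11 × 10^-15 m.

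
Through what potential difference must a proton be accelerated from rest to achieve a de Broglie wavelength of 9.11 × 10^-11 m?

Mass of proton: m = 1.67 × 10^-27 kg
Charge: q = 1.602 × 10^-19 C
9.89 × 10^-2 V

From λ = h/√(2mqV), we solve for V:

λ² = h²/(2mqV)
V = h²/(2mqλ²)
V = (6.626 × 10^-34 J·s)² / (2 × 1.67 × 10^-27 kg × 1.602 × 10^-19 C × (9.11 × 10^-11 m)²)
V = 9.89 × 10^-2 V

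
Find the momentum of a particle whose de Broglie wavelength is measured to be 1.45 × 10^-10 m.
4.57 × 10^-24 kg·m/s

From the de Broglie relation λ = h/p, we solve for p:

p = h/λ
p = (6.626 × 10^-34 J·s) / (1.45 × 10^-10 m)
p = 4.57 × 10^-24 kg·m/s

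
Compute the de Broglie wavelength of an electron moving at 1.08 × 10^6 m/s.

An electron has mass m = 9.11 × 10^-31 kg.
6.73 × 10^-10 m

Using the de Broglie relation λ = h/(mv):

λ = h/(mv)
λ = (6.626 × 10^-34 J·s) / (9.11 × 10^-31 kg × 1.08 × 10^6 m/s)
λ = 6.73 × 10^-10 m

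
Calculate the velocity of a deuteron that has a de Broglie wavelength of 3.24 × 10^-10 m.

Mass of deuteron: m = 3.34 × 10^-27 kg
6.12 × 10^2 m/s

From the de Broglie relation λ = h/(mv), we solve for v:

v = h/(mλ)
v = (6.626 × 10^-34 J·s) / (3.34 × 10^-27 kg × 3.24 × 10^-10 m)
v = 6.12 × 10^2 m/s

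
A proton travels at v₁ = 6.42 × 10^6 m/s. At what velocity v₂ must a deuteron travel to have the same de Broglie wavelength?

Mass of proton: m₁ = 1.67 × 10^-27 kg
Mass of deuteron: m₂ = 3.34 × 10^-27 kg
v₂ = 3.21 × 10^6 m/s

For equal de Broglie wavelengths: λ₁ = λ₂

h/(m₁v₁) = h/(m₂v₂)
m₁v₁ = m₂v₂
v₂ = v₁ · (m₁/m₂)

v₂ = 6.42 × 10^6 m/s × (1.67 × 10^-27 kg / 3.34 × 10^-27 kg)
v₂ = 3.21 × 10^6 m/s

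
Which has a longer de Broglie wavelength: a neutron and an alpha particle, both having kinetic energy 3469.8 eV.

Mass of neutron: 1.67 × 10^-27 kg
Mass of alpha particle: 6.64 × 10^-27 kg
The neutron has the longer wavelength.

Using λ = h/√(2mKE):

For neutron: λ₁ = h/√(2m₁KE) = 4.86 × 10^-13 m
For alpha particle: λ₂ = h/√(2m₂KE) = 2.44 × 10^-13 m

Since λ ∝ 1/√m at constant kinetic energy, the lighter particle has the longer wavelength.

The neutron has the longer de Broglie wavelength.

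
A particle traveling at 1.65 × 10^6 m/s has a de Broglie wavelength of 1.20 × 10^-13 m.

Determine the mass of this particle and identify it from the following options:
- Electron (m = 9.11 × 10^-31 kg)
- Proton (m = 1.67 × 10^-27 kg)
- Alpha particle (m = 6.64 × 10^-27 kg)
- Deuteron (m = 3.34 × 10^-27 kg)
The particle is a deuteron.

From λ = h/(mv), solve for mass:

m = h/(λv)
m = (6.626 × 10^-34 J·s) / (1.20 × 10^-13 m × 1.65 × 10^6 m/s)
m = 3.35 × 10^-27 kg

Comparing with the listed masses, this is closest to a deuteron.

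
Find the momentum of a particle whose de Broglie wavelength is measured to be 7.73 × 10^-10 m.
8.57 × 10^-25 kg·m/s

From the de Broglie relation λ = h/p, we solve for p:

p = h/λ
p = (6.626 × 10^-34 J·s) / (7.73 × 10^-10 m)
p = 8.57 × 10^-25 kg·m/s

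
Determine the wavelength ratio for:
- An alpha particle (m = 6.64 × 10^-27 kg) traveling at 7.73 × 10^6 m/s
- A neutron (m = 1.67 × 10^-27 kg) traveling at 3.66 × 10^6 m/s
λ₁/λ₂ = 0.119

Using λ = h/(mv):

λ₁ = h/(m₁v₁) = 1.29 × 10^-14 m
λ₂ = h/(m₂v₂) = 1.08 × 10^-13 m

Ratio λ₁/λ₂ = (m₂v₂)/(m₁v₁)
         = (1.67 × 10^-27 kg × 3.66 × 10^6 m/s) / (6.64 × 10^-27 kg × 7.73 × 10^6 m/s)
         = 0.119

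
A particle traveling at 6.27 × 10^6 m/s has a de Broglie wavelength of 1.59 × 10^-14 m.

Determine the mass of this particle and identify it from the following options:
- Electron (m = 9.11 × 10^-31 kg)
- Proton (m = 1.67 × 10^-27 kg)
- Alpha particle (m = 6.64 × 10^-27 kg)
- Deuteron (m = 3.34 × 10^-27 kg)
The particle is an alpha particle.

From λ = h/(mv), solve for mass:

m = h/(λv)
m = (6.626 × 10^-34 J·s) / (1.59 × 10^-14 m × 6.27 × 10^6 m/s)
m = 6.65 × 10^-27 kg

Comparing with the listed masses, this is closest to an alpha particle.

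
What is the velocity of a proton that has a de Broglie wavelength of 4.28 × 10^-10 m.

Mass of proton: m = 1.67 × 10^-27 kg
9.27 × 10^2 m/s

From the de Broglie relation λ = h/(mv), we solve for v:

v = h/(mλ)
v = (6.626 × 10^-34 J·s) / (1.67 × 10^-27 kg × 4.28 × 10^-10 m)
v = 9.27 × 10^2 m/s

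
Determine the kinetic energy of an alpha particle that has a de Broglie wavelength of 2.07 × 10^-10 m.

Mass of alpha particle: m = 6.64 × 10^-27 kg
7.72 × 10^-22 J (or 4.82 × 10^-3 eV)

From λ = h/√(2mKE), we solve for KE:

λ² = h²/(2mKE)
KE = h²/(2mλ²)
KE = (6.626 × 10^-34 J·s)² / (2 × 6.64 × 10^-27 kg × (2.07 × 10^-10 m)²)
KE = 7.72 × 10^-22 J
KE = 4.82 × 10^-3 eV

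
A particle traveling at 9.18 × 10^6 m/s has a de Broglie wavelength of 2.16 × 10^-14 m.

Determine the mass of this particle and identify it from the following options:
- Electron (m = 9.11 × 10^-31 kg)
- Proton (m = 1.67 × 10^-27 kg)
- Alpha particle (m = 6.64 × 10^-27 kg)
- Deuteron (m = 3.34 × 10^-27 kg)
The particle is a deuteron.

From λ = h/(mv), solve for mass:

m = h/(λv)
m = (6.626 × 10^-34 J·s) / (2.16 × 10^-14 m × 9.18 × 10^6 m/s)
m = 3.34 × 10^-27 kg

Comparing with the listed masses, this is closest to a deuteron.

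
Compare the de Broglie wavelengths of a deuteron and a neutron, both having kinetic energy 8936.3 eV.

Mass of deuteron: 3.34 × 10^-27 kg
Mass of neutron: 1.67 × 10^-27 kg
The neutron has the longer wavelength.

Using λ = h/√(2mKE):

For deuteron: λ₁ = h/√(2m₁KE) = 2.14 × 10^-13 m
For neutron: λ₂ = h/√(2m₂KE) = 3.03 × 10^-13 m

Since λ ∝ 1/√m at constant kinetic energy, the lighter particle has the longer wavelength.

The neutron has the longer de Broglie wavelength.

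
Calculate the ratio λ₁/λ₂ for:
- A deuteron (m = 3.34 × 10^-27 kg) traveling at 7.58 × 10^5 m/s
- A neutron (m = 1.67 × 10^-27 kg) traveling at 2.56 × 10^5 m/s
λ₁/λ₂ = 0.169

Using λ = h/(mv):

λ₁ = h/(m₁v₁) = 2.62 × 10^-13 m
λ₂ = h/(m₂v₂) = 1.55 × 10^-12 m

Ratio λ₁/λ₂ = (m₂v₂)/(m₁v₁)
         = (1.67 × 10^-27 kg × 2.56 × 10^5 m/s) / (3.34 × 10^-27 kg × 7.58 × 10^5 m/s)
         = 0.169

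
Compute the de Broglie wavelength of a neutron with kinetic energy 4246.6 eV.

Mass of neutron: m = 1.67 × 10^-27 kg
4.40 × 10^-13 m

Using λ = h/√(2mKE):

First convert KE to Joules: KE = 4246.6 eV = 6.804 × 10^-16 J

λ = h/√(2mKE)
λ = (6.626 × 10^-34 J·s) / √(2 × 1.67 × 10^-27 kg × 6.804 × 10^-16 J)
λ = 4.40 × 10^-13 m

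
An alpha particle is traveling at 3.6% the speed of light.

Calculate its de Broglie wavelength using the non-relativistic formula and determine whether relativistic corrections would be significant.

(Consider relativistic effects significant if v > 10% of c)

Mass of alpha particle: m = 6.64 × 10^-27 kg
No, relativistic corrections are not needed.

Using the non-relativistic de Broglie formula λ = h/(mv):

v = 3.6% × c = 1.079 × 10^7 m/s

λ = h/(mv)
λ = (6.626 × 10^-34 J·s) / (6.64 × 10^-27 kg × 1.079 × 10^7 m/s)
λ = 9.25 × 10^-15 m

Since v = 3.6% of c < 10% of c, relativistic corrections are NOT significant and this non-relativistic result is a good approximation.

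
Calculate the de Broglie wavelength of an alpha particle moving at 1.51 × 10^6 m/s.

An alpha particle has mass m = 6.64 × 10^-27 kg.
6.61 × 10^-14 m

Using the de Broglie relation λ = h/(mv):

λ = h/(mv)
λ = (6.626 × 10^-34 J·s) / (6.64 × 10^-27 kg × 1.51 × 10^6 m/s)
λ = 6.61 × 10^-14 m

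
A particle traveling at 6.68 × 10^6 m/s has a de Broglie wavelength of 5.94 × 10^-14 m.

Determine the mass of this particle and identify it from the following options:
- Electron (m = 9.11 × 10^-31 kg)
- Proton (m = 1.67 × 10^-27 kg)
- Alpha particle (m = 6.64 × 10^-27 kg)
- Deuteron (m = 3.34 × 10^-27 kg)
The particle is a proton.

From λ = h/(mv), solve for mass:

m = h/(λv)
m = (6.626 × 10^-34 J·s) / (5.94 × 10^-14 m × 6.68 × 10^6 m/s)
m = 1.67 × 10^-27 kg

Comparing with the listed masses, this is closest to a proton.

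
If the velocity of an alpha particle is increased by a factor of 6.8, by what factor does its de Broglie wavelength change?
The wavelength decreases by a factor of 6.8.

From λ = h/(mv), the wavelength is inversely proportional to velocity:

λ ∝ 1/v

If v → 6.8v, then λ → λ/6.8

When velocity is increased by a factor of 6.8, the wavelength decreases by a factor of 6.8.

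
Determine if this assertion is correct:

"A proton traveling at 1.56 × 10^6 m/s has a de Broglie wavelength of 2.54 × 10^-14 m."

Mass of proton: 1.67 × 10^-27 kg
False

The claim is incorrect.

Using λ = h/(mv):
λ = (6.626 × 10^-34 J·s) / (1.67 × 10^-27 kg × 1.56 × 10^6 m/s)
λ = 2.54 × 10^-13 m

The actual wavelength differs from the claimed 2.54 × 10^-14 m.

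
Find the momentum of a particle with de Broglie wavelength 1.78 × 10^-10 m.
3.72 × 10^-24 kg·m/s

From the de Broglie relation λ = h/p, we solve for p:

p = h/λ
p = (6.626 × 10^-34 J·s) / (1.78 × 10^-10 m)
p = 3.72 × 10^-24 kg·m/s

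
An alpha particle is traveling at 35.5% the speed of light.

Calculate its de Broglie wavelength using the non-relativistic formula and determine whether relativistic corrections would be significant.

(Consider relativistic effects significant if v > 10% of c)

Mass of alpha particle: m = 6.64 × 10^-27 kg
Yes, relativistic corrections are needed.

Using the non-relativistic de Broglie formula λ = h/(mv):

v = 35.5% × c = 1.064 × 10^8 m/s

λ = h/(mv)
λ = (6.626 × 10^-34 J·s) / (6.64 × 10^-27 kg × 1.064 × 10^8 m/s)
λ = 9.38 × 10^-16 m

Since v = 35.5% of c > 10% of c, relativistic corrections ARE significant and the actual wavelength would differ from this non-relativistic estimate.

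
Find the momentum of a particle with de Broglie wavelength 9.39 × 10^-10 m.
7.06 × 10^-25 kg·m/s

From the de Broglie relation λ = h/p, we solve for p:

p = h/λ
p = (6.626 × 10^-34 J·s) / (9.39 × 10^-10 m)
p = 7.06 × 10^-25 kg·m/s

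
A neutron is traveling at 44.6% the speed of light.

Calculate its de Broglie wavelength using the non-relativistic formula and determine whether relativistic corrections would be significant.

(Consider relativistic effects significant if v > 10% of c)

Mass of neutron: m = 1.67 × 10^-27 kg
Yes, relativistic corrections are needed.

Using the non-relativistic de Broglie formula λ = h/(mv):

v = 44.6% × c = 1.337 × 10^8 m/s

λ = h/(mv)
λ = (6.626 × 10^-34 J·s) / (1.67 × 10^-27 kg × 1.337 × 10^8 m/s)
λ = 2.97 × 10^-15 m

Since v = 44.6% of c > 10% of c, relativistic corrections ARE significant and the actual wavelength would differ from this non-relativistic estimate.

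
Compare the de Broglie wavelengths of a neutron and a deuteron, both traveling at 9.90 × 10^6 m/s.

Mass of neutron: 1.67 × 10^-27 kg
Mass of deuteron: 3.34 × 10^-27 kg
The neutron has the longer wavelength.

Using λ = h/(mv), since both particles have the same velocity, the wavelength depends only on mass.

For neutron: λ₁ = h/(m₁v) = 4.01 × 10^-14 m
For deuteron: λ₂ = h/(m₂v) = 2.00 × 10^-14 m

Since λ ∝ 1/m at constant velocity, the lighter particle has the longer wavelength.

The neutron has the longer de Broglie wavelength.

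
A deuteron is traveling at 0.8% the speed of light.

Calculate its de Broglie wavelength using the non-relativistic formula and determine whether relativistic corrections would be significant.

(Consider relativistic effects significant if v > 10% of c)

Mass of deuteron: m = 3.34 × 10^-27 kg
No, relativistic corrections are not needed.

Using the non-relativistic de Broglie formula λ = h/(mv):

v = 0.8% × c = 2.398 × 10^6 m/s

λ = h/(mv)
λ = (6.626 × 10^-34 J·s) / (3.34 × 10^-27 kg × 2.398 × 10^6 m/s)
λ = 8.27 × 10^-14 m

Since v = 0.8% of c < 10% of c, relativistic corrections are NOT significant and this non-relativistic result is a good approximation.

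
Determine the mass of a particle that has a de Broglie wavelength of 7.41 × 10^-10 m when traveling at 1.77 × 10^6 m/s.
5.05 × 10^-31 kg

From the de Broglie relation λ = h/(mv), we solve for m:

m = h/(λv)
m = (6.626 × 10^-34 J·s) / (7.41 × 10^-10 m × 1.77 × 10^6 m/s)
m = 5.05 × 10^-31 kg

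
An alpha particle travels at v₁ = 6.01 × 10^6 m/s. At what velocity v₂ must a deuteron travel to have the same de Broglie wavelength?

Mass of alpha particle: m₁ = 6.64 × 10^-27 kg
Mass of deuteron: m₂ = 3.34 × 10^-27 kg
v₂ = 1.19 × 10^7 m/s

For equal de Broglie wavelengths: λ₁ = λ₂

h/(m₁v₁) = h/(m₂v₂)
m₁v₁ = m₂v₂
v₂ = v₁ · (m₁/m₂)

v₂ = 6.01 × 10^6 m/s × (6.64 × 10^-27 kg / 3.34 × 10^-27 kg)
v₂ = 1.19 × 10^7 m/s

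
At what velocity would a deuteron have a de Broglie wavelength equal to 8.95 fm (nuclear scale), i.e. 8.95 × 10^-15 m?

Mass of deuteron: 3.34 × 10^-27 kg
2.22 × 10^7 m/s

From λ = h/(mv), solve for v:

v = h/(mλ)
v = (6.626 × 10^-34 J·s) / (3.34 × 10^-27 kg × 8.95 × 10^-15 m)
v = 2.22 × 10^7 m/s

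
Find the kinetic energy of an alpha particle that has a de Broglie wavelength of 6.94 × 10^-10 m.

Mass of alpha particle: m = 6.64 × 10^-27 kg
6.86 × 10^-23 J (or 4.28 × 10^-4 eV)

From λ = h/√(2mKE), we solve for KE:

λ² = h²/(2mKE)
KE = h²/(2mλ²)
KE = (6.626 × 10^-34 J·s)² / (2 × 6.64 × 10^-27 kg × (6.94 × 10^-10 m)²)
KE = 6.86 × 10^-23 J
KE = 4.28 × 10^-4 eV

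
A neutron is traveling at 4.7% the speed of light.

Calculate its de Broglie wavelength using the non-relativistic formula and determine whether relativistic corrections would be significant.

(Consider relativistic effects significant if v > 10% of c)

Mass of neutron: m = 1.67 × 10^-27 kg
No, relativistic corrections are not needed.

Using the non-relativistic de Broglie formula λ = h/(mv):

v = 4.7% × c = 1.409 × 10^7 m/s

λ = h/(mv)
λ = (6.626 × 10^-34 J·s) / (1.67 × 10^-27 kg × 1.409 × 10^7 m/s)
λ = 2.82 × 10^-14 m

Since v = 4.7% of c < 10% of c, relativistic corrections are NOT significant and this non-relativistic result is a good approximation.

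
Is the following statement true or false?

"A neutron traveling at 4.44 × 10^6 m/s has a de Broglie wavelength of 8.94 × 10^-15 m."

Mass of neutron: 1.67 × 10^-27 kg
False

The claim is incorrect.

Using λ = h/(mv):
λ = (6.626 × 10^-34 J·s) / (1.67 × 10^-27 kg × 4.44 × 10^6 m/s)
λ = 8.94 × 10^-14 m

The actual wavelength differs from the claimed 8.94 × 10^-15 m.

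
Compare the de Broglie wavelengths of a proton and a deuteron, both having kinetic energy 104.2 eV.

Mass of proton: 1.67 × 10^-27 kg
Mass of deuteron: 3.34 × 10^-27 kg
The proton has the longer wavelength.

Using λ = h/√(2mKE):

For proton: λ₁ = h/√(2m₁KE) = 2.81 × 10^-12 m
For deuteron: λ₂ = h/√(2m₂KE) = 1.98 × 10^-12 m

Since λ ∝ 1/√m at constant kinetic energy, the lighter particle has the longer wavelength.

The proton has the longer de Broglie wavelength.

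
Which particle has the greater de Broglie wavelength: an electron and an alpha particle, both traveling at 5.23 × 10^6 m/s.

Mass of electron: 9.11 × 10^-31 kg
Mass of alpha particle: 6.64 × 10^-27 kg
The electron has the longer wavelength.

Using λ = h/(mv), since both particles have the same velocity, the wavelength depends only on mass.

For electron: λ₁ = h/(m₁v) = 1.39 × 10^-10 m
For alpha particle: λ₂ = h/(m₂v) = 1.91 × 10^-14 m

Since λ ∝ 1/m at constant velocity, the lighter particle has the longer wavelength.

The electron has the longer de Broglie wavelength.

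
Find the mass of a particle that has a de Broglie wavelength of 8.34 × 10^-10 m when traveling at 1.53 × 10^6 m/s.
5.19 × 10^-31 kg

From the de Broglie relation λ = h/(mv), we solve for m:

m = h/(λv)
m = (6.626 × 10^-34 J·s) / (8.34 × 10^-10 m × 1.53 × 10^6 m/s)
m = 5.19 × 10^-31 kg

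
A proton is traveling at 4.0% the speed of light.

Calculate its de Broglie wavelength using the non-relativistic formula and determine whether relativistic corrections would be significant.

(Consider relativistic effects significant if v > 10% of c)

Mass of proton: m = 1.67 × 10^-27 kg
No, relativistic corrections are not needed.

Using the non-relativistic de Broglie formula λ = h/(mv):

v = 4.0% × c = 1.199 × 10^7 m/s

λ = h/(mv)
λ = (6.626 × 10^-34 J·s) / (1.67 × 10^-27 kg × 1.199 × 10^7 m/s)
λ = 3.31 × 10^-14 m

Since v = 4.0% of c < 10% of c, relativistic corrections are NOT significant and this non-relativistic result is a good approximation.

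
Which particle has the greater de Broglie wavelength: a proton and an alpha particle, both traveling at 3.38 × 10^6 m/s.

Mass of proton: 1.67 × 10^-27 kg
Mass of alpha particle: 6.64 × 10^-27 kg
The proton has the longer wavelength.

Using λ = h/(mv), since both particles have the same velocity, the wavelength depends only on mass.

For proton: λ₁ = h/(m₁v) = 1.17 × 10^-13 m
For alpha particle: λ₂ = h/(m₂v) = 2.95 × 10^-14 m

Since λ ∝ 1/m at constant velocity, the lighter particle has the longer wavelength.

The proton has the longer de Broglie wavelength.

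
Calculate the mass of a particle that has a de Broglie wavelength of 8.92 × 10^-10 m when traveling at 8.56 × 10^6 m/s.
8.68 × 10^-32 kg

From the de Broglie relation λ = h/(mv), we solve for m:

m = h/(λv)
m = (6.626 × 10^-34 J·s) / (8.92 × 10^-10 m × 8.56 × 10^6 m/s)
m = 8.68 × 10^-32 kg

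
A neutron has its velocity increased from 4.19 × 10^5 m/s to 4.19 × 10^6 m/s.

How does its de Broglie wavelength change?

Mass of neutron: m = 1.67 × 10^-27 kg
The wavelength decreases by a factor of 10.

Using λ = h/(mv):

Initial wavelength: λ₁ = h/(mv₁) = 9.47 × 10^-13 m
Final wavelength: λ₂ = h/(mv₂) = 9.47 × 10^-14 m

Since λ ∝ 1/v, when velocity increases by a factor of 10, the wavelength decreases by a factor of 10.

λ₂/λ₁ = v₁/v₂ = 1/10

The wavelength decreases by a factor of 10.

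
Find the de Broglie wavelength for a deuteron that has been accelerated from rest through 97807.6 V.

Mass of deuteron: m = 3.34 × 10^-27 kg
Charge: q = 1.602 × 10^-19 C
6.48 × 10^-14 m

When a particle is accelerated through voltage V, it gains kinetic energy KE = qV.

The de Broglie wavelength is then λ = h/√(2mqV):

λ = h/√(2mqV)
λ = (6.626 × 10^-34 J·s) / √(2 × 3.34 × 10^-27 kg × 1.602 × 10^-19 C × 97807.6 V)
λ = 6.48 × 10^-14 m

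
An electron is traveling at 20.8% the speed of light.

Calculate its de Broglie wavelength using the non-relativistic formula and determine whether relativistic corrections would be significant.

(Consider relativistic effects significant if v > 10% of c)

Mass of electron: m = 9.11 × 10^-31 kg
Yes, relativistic corrections are needed.

Using the non-relativistic de Broglie formula λ = h/(mv):

v = 20.8% × c = 6.236 × 10^7 m/s

λ = h/(mv)
λ = (6.626 × 10^-34 J·s) / (9.11 × 10^-31 kg × 6.236 × 10^7 m/s)
λ = 1.17 × 10^-11 m

Since v = 20.8% of c > 10% of c, relativistic corrections ARE significant and the actual wavelength would differ from this non-relativistic estimate.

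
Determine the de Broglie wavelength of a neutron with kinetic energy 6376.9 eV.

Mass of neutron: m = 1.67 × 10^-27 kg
3.59 × 10^-13 m

Using λ = h/√(2mKE):

First convert KE to Joules: KE = 6376.9 eV = 1.022 × 10^-15 J

λ = h/√(2mKE)
λ = (6.626 × 10^-34 J·s) / √(2 × 1.67 × 10^-27 kg × 1.022 × 10^-15 J)
λ = 3.59 × 10^-13 m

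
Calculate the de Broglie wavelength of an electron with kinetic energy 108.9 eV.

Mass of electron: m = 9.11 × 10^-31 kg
1.18 × 10^-10 m

Using λ = h/√(2mKE):

First convert KE to Joules: KE = 108.9 eV = 1.745 × 10^-17 J

λ = h/√(2mKE)
λ = (6.626 × 10^-34 J·s) / √(2 × 9.11 × 10^-31 kg × 1.745 × 10^-17 J)
λ = 1.18 × 10^-10 m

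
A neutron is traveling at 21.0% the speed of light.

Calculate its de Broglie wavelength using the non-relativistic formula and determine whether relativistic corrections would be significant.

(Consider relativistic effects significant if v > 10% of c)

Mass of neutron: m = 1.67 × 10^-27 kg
Yes, relativistic corrections are needed.

Using the non-relativistic de Broglie formula λ = h/(mv):

v = 21.0% × c = 6.296 × 10^7 m/s

λ = h/(mv)
λ = (6.626 × 10^-34 J·s) / (1.67 × 10^-27 kg × 6.296 × 10^7 m/s)
λ = 6.30 × 10^-15 m

Since v = 21.0% of c > 10% of c, relativistic corrections ARE significant and the actual wavelength would differ from this non-relativistic estimate.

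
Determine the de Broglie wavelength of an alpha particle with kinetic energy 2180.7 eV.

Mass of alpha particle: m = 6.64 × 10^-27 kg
3.08 × 10^-13 m

Using λ = h/√(2mKE):

First convert KE to Joules: KE = 2180.7 eV = 3.494 × 10^-16 J

λ = h/√(2mKE)
λ = (6.626 × 10^-34 J·s) / √(2 × 6.64 × 10^-27 kg × 3.494 × 10^-16 J)
λ = 3.08 × 10^-13 m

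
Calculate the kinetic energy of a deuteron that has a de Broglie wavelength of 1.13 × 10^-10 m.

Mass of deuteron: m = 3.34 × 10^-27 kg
5.15 × 10^-21 J (or 0.0321 eV)

From λ = h/√(2mKE), we solve for KE:

λ² = h²/(2mKE)
KE = h²/(2mλ²)
KE = (6.626 × 10^-34 J·s)² / (2 × 3.34 × 10^-27 kg × (1.13 × 10^-10 m)²)
KE = 5.15 × 10^-21 J
KE = 0.0321 eV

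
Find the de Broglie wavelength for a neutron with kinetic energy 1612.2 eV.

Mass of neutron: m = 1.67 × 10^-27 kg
7.13 × 10^-13 m

Using λ = h/√(2mKE):

First convert KE to Joules: KE = 1612.2 eV = 2.583 × 10^-16 J

λ = h/√(2mKE)
λ = (6.626 × 10^-34 J·s) / √(2 × 1.67 × 10^-27 kg × 2.583 × 10^-16 J)
λ = 7.13 × 10^-13 m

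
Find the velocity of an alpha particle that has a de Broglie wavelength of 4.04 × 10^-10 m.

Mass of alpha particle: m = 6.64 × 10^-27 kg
2.47 × 10^2 m/s

From the de Broglie relation λ = h/(mv), we solve for v:

v = h/(mλ)
v = (6.626 × 10^-34 J·s) / (6.64 × 10^-27 kg × 4.04 × 10^-10 m)
v = 2.47 × 10^2 m/s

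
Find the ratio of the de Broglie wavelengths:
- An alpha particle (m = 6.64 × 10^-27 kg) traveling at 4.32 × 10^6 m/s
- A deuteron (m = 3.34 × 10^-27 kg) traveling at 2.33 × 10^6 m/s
λ₁/λ₂ = 0.271

Using λ = h/(mv):

λ₁ = h/(m₁v₁) = 2.31 × 10^-14 m
λ₂ = h/(m₂v₂) = 8.51 × 10^-14 m

Ratio λ₁/λ₂ = (m₂v₂)/(m₁v₁)
         = (3.34 × 10^-27 kg × 2.33 × 10^6 m/s) / (6.64 × 10^-27 kg × 4.32 × 10^6 m/s)
         = 0.271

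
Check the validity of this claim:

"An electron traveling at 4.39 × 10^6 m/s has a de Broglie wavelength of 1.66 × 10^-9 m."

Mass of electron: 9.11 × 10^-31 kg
False

The claim is incorrect.

Using λ = h/(mv):
λ = (6.626 × 10^-34 J·s) / (9.11 × 10^-31 kg × 4.39 × 10^6 m/s)
λ = 1.66 × 10^-10 m

The actual wavelength differs from the claimed 1.66 × 10^-9 m.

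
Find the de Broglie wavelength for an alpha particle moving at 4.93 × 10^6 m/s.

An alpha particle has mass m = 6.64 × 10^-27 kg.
2.02 × 10^-14 m

Using the de Broglie relation λ = h/(mv):

λ = h/(mv)
λ = (6.626 × 10^-34 J·s) / (6.64 × 10^-27 kg × 4.93 × 10^6 m/s)
λ = 2.02 × 10^-14 m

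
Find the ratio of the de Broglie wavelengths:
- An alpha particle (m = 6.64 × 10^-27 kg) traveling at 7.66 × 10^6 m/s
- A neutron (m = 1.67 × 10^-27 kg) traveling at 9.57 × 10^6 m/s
λ₁/λ₂ = 0.314

Using λ = h/(mv):

λ₁ = h/(m₁v₁) = 1.30 × 10^-14 m
λ₂ = h/(m₂v₂) = 4.15 × 10^-14 m

Ratio λ₁/λ₂ = (m₂v₂)/(m₁v₁)
         = (1.67 × 10^-27 kg × 9.57 × 10^6 m/s) / (6.64 × 10^-27 kg × 7.66 × 10^6 m/s)
         = 0.314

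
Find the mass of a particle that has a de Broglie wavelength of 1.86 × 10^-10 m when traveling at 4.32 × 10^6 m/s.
8.25 × 10^-31 kg

From the de Broglie relation λ = h/(mv), we solve for m:

m = h/(λv)
m = (6.626 × 10^-34 J·s) / (1.86 × 10^-10 m × 4.32 × 10^6 m/s)
m = 8.25 × 10^-31 kg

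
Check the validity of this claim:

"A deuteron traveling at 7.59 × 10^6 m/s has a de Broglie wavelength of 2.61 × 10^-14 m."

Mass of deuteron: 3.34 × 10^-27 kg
True

The claim is correct.

Using λ = h/(mv):
λ = (6.626 × 10^-34 J·s) / (3.34 × 10^-27 kg × 7.59 × 10^6 m/s)
λ = 2.61 × 10^-14 m

This matches the claimed value.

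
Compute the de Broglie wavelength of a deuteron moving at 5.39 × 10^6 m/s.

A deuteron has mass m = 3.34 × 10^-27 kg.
3.68 × 10^-14 m

Using the de Broglie relation λ = h/(mv):

λ = h/(mv)
λ = (6.626 × 10^-34 J·s) / (3.34 × 10^-27 kg × 5.39 × 10^6 m/s)
λ = 3.68 × 10^-14 m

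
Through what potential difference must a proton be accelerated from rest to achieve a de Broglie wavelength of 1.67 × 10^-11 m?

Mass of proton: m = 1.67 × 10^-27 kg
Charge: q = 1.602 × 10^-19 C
2.94 V

From λ = h/√(2mqV), we solve for V:

λ² = h²/(2mqV)
V = h²/(2mqλ²)
V = (6.626 × 10^-34 J·s)² / (2 × 1.67 × 10^-27 kg × 1.602 × 10^-19 C × (1.67 × 10^-11 m)²)
V = 2.94 V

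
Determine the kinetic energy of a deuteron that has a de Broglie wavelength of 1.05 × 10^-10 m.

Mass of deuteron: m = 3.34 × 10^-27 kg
5.96 × 10^-21 J (or 0.0372 eV)

From λ = h/√(2mKE), we solve for KE:

λ² = h²/(2mKE)
KE = h²/(2mλ²)
KE = (6.626 × 10^-34 J·s)² / (2 × 3.34 × 10^-27 kg × (1.05 × 10^-10 m)²)
KE = 5.96 × 10^-21 J
KE = 0.0372 eV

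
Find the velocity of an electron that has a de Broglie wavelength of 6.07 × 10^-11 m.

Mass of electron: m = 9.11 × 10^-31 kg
1.20 × 10^7 m/s

From the de Broglie relation λ = h/(mv), we solve for v:

v = h/(mλ)
v = (6.626 × 10^-34 J·s) / (9.11 × 10^-31 kg × 6.07 × 10^-11 m)
v = 1.20 × 10^7 m/s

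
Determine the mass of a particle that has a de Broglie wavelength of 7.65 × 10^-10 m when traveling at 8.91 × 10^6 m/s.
9.72 × 10^-32 kg

From the de Broglie relation λ = h/(mv), we solve for m:

m = h/(λv)
m = (6.626 × 10^-34 J·s) / (7.65 × 10^-10 m × 8.91 × 10^6 m/s)
m = 9.72 × 10^-32 kg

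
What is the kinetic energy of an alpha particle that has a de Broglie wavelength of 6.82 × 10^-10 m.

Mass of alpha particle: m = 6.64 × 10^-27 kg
7.11 × 10^-23 J (or 4.44 × 10^-4 eV)

From λ = h/√(2mKE), we solve for KE:

λ² = h²/(2mKE)
KE = h²/(2mλ²)
KE = (6.626 × 10^-34 J·s)² / (2 × 6.64 × 10^-27 kg × (6.82 × 10^-10 m)²)
KE = 7.11 × 10^-23 J
KE = 4.44 × 10^-4 eV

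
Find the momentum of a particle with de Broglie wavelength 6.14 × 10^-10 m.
1.08 × 10^-24 kg·m/s

From the de Broglie relation λ = h/p, we solve for p:

p = h/λ
p = (6.626 × 10^-34 J·s) / (6.14 × 10^-10 m)
p = 1.08 × 10^-24 kg·m/s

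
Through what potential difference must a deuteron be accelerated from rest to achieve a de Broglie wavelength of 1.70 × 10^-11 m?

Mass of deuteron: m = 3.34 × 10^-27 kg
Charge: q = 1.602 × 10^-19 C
1.42 V

From λ = h/√(2mqV), we solve for V:

λ² = h²/(2mqV)
V = h²/(2mqλ²)
V = (6.626 × 10^-34 J·s)² / (2 × 3.34 × 10^-27 kg × 1.602 × 10^-19 C × (1.70 × 10^-11 m)²)
V = 1.42 V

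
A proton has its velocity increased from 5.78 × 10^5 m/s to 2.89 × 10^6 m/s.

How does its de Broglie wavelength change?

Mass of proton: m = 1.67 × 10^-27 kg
The wavelength decreases by a factor of 5.

Using λ = h/(mv):

Initial wavelength: λ₁ = h/(mv₁) = 6.86 × 10^-13 m
Final wavelength: λ₂ = h/(mv₂) = 1.37 × 10^-13 m

Since λ ∝ 1/v, when velocity increases by a factor of 5, the wavelength decreases by a factor of 5.

λ₂/λ₁ = v₁/v₂ = 1/5

The wavelength decreases by a factor of 5.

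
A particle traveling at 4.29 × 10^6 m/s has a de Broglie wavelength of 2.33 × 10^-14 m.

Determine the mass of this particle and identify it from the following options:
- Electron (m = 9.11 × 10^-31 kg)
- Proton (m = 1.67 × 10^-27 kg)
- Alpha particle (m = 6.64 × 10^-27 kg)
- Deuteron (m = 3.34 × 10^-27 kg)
The particle is an alpha particle.

From λ = h/(mv), solve for mass:

m = h/(λv)
m = (6.626 × 10^-34 J·s) / (2.33 × 10^-14 m × 4.29 × 10^6 m/s)
m = 6.63 × 10^-27 kg

Comparing with the listed masses, this is closest to an alpha particle.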